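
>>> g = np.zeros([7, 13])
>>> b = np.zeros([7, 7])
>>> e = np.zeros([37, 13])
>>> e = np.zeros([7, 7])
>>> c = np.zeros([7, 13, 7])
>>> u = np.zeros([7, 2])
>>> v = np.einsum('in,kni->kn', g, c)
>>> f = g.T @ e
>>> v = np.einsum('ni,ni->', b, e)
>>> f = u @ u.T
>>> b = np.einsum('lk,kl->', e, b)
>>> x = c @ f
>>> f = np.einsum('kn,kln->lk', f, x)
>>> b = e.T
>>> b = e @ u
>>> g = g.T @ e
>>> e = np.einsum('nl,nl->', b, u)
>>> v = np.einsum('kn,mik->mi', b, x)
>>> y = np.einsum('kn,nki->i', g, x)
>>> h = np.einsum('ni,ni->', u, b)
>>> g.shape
(13, 7)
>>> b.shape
(7, 2)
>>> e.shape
()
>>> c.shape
(7, 13, 7)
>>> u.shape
(7, 2)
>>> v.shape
(7, 13)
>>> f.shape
(13, 7)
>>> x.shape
(7, 13, 7)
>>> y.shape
(7,)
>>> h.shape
()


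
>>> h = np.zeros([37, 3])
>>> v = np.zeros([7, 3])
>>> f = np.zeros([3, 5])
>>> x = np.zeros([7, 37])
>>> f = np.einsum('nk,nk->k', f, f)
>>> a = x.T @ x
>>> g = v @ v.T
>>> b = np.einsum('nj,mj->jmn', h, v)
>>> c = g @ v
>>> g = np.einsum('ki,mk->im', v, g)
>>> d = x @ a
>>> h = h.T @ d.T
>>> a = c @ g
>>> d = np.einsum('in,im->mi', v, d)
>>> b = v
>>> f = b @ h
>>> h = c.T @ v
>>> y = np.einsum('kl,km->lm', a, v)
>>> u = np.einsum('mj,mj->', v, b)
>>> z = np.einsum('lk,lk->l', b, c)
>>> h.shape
(3, 3)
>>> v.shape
(7, 3)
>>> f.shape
(7, 7)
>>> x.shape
(7, 37)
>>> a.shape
(7, 7)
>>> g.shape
(3, 7)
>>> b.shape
(7, 3)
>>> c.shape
(7, 3)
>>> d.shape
(37, 7)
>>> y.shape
(7, 3)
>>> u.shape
()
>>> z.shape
(7,)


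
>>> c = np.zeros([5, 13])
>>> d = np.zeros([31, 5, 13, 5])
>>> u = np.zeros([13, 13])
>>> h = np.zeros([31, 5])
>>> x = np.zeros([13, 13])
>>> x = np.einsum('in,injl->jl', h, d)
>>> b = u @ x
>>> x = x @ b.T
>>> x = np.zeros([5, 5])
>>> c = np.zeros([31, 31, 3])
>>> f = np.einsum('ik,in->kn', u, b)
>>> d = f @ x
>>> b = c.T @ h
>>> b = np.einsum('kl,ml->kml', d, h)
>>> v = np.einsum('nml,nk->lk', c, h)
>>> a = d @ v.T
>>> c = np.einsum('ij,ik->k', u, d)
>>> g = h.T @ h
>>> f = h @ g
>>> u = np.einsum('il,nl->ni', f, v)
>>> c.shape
(5,)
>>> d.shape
(13, 5)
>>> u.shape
(3, 31)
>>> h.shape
(31, 5)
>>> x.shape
(5, 5)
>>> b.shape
(13, 31, 5)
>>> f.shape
(31, 5)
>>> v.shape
(3, 5)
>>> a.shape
(13, 3)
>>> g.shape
(5, 5)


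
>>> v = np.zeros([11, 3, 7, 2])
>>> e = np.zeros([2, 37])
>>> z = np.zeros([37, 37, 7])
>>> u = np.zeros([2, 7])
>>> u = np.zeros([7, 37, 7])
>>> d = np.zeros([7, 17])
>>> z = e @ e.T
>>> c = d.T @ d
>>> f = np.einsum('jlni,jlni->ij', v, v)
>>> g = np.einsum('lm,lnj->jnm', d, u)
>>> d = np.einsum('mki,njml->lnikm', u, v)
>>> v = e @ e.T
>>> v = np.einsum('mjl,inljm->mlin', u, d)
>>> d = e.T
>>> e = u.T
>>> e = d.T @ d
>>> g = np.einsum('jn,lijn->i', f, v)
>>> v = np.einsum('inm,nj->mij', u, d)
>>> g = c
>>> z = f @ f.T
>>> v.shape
(7, 7, 2)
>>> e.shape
(2, 2)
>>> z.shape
(2, 2)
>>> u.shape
(7, 37, 7)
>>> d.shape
(37, 2)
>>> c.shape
(17, 17)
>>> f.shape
(2, 11)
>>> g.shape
(17, 17)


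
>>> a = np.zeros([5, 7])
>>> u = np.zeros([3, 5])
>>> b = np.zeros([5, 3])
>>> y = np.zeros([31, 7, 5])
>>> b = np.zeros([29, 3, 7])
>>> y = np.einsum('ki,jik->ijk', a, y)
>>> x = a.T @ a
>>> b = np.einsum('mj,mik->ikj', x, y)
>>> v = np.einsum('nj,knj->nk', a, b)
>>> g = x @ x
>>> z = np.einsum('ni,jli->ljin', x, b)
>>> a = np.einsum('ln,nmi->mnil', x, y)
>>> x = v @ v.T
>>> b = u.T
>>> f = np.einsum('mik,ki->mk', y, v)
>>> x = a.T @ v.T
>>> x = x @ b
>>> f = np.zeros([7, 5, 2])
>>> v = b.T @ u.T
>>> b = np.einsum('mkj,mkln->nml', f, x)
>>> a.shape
(31, 7, 5, 7)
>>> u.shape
(3, 5)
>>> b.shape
(3, 7, 7)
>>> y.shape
(7, 31, 5)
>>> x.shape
(7, 5, 7, 3)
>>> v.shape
(3, 3)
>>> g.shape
(7, 7)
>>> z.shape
(5, 31, 7, 7)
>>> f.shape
(7, 5, 2)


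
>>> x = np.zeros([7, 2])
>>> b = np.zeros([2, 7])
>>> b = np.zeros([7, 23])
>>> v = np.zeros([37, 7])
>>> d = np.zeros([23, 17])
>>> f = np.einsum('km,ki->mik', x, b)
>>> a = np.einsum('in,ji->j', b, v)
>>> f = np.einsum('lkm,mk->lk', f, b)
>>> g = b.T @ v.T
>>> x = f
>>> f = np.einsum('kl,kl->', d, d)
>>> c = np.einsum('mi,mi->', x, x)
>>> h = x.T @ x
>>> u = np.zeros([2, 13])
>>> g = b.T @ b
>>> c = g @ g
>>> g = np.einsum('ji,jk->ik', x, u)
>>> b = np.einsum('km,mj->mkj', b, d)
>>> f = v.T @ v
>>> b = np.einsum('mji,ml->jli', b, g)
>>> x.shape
(2, 23)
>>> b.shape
(7, 13, 17)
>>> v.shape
(37, 7)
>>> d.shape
(23, 17)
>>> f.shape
(7, 7)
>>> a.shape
(37,)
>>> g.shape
(23, 13)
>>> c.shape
(23, 23)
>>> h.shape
(23, 23)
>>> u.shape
(2, 13)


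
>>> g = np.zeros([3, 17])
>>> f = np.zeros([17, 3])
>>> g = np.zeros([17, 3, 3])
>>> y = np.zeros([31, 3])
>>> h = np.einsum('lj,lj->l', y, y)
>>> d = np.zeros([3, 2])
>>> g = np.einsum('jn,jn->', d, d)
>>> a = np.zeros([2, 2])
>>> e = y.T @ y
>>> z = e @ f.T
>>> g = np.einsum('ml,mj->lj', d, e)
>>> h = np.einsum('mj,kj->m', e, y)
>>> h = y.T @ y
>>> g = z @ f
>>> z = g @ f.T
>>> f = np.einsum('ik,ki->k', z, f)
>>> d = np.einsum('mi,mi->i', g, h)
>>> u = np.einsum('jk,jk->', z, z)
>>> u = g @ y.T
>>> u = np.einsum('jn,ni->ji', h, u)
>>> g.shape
(3, 3)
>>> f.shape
(17,)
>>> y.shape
(31, 3)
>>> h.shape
(3, 3)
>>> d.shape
(3,)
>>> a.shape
(2, 2)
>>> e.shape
(3, 3)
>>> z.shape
(3, 17)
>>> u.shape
(3, 31)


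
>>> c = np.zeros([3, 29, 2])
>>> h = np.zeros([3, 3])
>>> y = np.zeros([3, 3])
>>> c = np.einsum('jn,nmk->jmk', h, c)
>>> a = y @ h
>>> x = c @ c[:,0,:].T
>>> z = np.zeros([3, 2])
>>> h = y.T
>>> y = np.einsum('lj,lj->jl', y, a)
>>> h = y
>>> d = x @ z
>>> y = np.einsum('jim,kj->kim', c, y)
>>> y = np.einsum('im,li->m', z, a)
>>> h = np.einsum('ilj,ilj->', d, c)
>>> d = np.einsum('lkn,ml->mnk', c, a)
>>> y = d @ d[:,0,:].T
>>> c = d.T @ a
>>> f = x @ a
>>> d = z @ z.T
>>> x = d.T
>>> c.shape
(29, 2, 3)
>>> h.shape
()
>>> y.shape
(3, 2, 3)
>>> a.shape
(3, 3)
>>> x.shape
(3, 3)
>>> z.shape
(3, 2)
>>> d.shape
(3, 3)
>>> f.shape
(3, 29, 3)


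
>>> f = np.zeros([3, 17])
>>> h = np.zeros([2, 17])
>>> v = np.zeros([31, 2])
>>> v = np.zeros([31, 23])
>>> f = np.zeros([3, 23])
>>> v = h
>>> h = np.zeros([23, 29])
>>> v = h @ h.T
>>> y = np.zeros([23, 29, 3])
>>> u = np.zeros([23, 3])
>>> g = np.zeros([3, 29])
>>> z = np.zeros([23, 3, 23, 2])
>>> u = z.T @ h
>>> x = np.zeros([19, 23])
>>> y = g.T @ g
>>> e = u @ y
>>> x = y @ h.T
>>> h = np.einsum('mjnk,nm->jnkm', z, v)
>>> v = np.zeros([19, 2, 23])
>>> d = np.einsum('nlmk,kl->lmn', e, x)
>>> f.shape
(3, 23)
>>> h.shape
(3, 23, 2, 23)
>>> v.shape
(19, 2, 23)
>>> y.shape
(29, 29)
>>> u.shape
(2, 23, 3, 29)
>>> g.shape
(3, 29)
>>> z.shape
(23, 3, 23, 2)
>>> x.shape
(29, 23)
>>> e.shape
(2, 23, 3, 29)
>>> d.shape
(23, 3, 2)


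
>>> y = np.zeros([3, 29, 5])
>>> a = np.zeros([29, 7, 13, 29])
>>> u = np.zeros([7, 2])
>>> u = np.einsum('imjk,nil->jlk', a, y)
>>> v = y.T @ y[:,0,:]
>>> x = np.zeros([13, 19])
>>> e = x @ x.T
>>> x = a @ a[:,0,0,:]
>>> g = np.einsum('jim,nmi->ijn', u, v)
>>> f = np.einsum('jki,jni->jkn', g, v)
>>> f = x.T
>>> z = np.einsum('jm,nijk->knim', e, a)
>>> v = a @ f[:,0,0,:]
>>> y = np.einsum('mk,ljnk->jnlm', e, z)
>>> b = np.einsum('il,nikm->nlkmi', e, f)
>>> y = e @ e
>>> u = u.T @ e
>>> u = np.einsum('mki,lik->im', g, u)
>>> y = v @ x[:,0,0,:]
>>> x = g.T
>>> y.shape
(29, 7, 13, 29)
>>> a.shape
(29, 7, 13, 29)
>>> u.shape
(5, 5)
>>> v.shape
(29, 7, 13, 29)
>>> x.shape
(5, 13, 5)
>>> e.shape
(13, 13)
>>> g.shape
(5, 13, 5)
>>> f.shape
(29, 13, 7, 29)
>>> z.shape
(29, 29, 7, 13)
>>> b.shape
(29, 13, 7, 29, 13)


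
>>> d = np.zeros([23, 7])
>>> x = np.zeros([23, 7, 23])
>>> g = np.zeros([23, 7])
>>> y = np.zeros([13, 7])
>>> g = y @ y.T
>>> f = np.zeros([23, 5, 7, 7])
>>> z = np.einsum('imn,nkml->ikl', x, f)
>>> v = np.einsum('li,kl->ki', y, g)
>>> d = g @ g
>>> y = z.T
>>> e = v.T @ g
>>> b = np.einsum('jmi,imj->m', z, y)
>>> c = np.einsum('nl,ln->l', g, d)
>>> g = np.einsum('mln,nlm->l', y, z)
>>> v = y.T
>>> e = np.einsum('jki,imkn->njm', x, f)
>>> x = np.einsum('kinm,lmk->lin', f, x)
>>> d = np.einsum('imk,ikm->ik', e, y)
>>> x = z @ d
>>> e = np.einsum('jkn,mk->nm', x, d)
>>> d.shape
(7, 5)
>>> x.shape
(23, 5, 5)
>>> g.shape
(5,)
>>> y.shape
(7, 5, 23)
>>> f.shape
(23, 5, 7, 7)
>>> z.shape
(23, 5, 7)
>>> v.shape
(23, 5, 7)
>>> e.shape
(5, 7)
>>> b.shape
(5,)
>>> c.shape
(13,)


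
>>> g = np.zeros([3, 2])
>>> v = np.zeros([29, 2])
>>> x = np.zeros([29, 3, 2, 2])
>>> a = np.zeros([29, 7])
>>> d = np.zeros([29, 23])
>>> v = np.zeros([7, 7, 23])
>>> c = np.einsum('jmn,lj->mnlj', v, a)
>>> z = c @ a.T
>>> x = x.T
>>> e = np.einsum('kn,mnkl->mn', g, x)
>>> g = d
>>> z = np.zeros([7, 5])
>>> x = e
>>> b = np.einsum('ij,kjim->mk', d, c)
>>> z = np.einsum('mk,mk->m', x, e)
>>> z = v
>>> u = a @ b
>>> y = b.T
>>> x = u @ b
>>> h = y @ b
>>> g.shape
(29, 23)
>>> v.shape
(7, 7, 23)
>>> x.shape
(29, 7)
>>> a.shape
(29, 7)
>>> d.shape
(29, 23)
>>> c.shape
(7, 23, 29, 7)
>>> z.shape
(7, 7, 23)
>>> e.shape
(2, 2)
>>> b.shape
(7, 7)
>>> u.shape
(29, 7)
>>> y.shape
(7, 7)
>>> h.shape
(7, 7)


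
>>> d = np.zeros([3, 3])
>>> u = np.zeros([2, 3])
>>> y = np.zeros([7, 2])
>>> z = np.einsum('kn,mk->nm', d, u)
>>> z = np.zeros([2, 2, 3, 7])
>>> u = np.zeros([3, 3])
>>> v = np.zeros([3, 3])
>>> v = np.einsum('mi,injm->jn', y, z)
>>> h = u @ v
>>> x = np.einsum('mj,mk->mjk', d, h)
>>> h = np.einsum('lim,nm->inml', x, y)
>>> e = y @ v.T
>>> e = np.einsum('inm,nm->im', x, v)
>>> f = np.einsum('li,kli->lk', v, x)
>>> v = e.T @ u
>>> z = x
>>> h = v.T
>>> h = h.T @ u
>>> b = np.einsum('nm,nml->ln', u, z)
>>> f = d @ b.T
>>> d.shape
(3, 3)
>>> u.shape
(3, 3)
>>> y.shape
(7, 2)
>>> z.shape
(3, 3, 2)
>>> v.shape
(2, 3)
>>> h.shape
(2, 3)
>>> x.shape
(3, 3, 2)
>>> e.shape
(3, 2)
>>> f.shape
(3, 2)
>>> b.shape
(2, 3)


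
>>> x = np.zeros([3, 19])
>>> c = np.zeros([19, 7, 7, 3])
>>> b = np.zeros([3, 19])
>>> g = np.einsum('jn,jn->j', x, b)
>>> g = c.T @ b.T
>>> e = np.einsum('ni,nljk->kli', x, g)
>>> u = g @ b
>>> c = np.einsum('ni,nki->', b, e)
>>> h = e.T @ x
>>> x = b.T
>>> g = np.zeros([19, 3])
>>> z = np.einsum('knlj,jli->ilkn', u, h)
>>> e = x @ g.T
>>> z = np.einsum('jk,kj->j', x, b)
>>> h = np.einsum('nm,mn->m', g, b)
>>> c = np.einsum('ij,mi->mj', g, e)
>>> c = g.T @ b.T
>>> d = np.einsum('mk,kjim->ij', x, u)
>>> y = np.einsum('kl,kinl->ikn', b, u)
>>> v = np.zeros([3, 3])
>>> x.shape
(19, 3)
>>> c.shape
(3, 3)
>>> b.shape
(3, 19)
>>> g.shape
(19, 3)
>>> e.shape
(19, 19)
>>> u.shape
(3, 7, 7, 19)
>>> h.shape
(3,)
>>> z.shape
(19,)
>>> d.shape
(7, 7)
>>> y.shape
(7, 3, 7)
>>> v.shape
(3, 3)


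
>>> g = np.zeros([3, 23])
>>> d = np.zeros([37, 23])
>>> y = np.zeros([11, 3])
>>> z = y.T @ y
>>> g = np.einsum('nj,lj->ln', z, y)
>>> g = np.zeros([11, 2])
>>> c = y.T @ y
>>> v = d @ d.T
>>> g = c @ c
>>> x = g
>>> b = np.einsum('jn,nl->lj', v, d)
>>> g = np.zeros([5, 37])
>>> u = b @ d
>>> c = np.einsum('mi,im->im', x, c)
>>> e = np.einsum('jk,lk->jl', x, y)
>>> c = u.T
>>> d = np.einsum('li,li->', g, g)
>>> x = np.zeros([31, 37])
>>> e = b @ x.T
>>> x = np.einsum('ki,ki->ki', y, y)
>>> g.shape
(5, 37)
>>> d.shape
()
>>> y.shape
(11, 3)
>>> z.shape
(3, 3)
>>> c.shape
(23, 23)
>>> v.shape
(37, 37)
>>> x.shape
(11, 3)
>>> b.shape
(23, 37)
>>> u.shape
(23, 23)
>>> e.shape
(23, 31)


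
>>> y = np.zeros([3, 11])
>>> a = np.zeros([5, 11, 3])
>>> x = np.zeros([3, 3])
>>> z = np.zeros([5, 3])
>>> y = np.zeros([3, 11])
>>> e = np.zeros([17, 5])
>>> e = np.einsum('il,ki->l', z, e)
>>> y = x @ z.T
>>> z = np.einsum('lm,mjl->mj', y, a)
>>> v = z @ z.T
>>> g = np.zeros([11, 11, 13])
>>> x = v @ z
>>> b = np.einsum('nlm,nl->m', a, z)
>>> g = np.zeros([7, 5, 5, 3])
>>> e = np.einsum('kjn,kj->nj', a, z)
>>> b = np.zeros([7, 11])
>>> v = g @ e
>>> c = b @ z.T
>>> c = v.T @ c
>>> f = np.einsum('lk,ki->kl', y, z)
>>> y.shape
(3, 5)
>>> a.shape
(5, 11, 3)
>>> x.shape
(5, 11)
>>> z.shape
(5, 11)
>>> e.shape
(3, 11)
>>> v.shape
(7, 5, 5, 11)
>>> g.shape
(7, 5, 5, 3)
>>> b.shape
(7, 11)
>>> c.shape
(11, 5, 5, 5)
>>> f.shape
(5, 3)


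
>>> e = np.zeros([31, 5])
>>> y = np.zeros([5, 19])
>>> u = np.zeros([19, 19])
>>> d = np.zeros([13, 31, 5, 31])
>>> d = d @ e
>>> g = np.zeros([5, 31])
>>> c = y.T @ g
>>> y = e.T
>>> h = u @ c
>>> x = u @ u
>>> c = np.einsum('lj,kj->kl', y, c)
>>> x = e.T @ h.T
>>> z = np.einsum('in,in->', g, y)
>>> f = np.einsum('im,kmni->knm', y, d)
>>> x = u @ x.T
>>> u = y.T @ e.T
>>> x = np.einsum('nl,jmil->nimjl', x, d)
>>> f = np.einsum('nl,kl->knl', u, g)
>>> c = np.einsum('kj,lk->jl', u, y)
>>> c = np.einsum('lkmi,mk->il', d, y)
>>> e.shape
(31, 5)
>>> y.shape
(5, 31)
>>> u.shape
(31, 31)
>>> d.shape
(13, 31, 5, 5)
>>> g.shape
(5, 31)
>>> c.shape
(5, 13)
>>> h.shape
(19, 31)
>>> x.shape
(19, 5, 31, 13, 5)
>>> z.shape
()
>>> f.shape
(5, 31, 31)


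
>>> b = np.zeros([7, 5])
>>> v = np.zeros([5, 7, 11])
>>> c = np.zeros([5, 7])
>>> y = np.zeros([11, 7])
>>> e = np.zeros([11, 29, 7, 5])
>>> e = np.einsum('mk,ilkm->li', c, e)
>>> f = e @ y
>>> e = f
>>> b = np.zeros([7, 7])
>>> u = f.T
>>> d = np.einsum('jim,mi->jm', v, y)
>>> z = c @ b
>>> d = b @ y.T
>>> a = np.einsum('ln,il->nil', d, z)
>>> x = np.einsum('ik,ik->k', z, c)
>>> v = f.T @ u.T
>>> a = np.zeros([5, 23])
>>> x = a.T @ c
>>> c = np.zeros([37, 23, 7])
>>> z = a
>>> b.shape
(7, 7)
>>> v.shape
(7, 7)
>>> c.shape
(37, 23, 7)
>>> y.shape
(11, 7)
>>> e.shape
(29, 7)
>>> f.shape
(29, 7)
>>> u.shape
(7, 29)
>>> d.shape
(7, 11)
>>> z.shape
(5, 23)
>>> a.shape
(5, 23)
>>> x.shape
(23, 7)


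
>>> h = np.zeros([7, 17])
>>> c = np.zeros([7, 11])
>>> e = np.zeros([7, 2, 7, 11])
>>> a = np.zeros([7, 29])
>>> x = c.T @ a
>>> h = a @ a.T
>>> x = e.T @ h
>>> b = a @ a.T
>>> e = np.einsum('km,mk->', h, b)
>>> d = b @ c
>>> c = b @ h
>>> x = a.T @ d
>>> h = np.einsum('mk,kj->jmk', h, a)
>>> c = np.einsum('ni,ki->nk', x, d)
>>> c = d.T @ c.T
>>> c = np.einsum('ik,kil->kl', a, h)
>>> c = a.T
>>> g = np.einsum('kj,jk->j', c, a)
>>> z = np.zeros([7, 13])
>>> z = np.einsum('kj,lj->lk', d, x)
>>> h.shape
(29, 7, 7)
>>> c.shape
(29, 7)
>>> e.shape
()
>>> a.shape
(7, 29)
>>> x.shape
(29, 11)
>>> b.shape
(7, 7)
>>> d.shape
(7, 11)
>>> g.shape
(7,)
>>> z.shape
(29, 7)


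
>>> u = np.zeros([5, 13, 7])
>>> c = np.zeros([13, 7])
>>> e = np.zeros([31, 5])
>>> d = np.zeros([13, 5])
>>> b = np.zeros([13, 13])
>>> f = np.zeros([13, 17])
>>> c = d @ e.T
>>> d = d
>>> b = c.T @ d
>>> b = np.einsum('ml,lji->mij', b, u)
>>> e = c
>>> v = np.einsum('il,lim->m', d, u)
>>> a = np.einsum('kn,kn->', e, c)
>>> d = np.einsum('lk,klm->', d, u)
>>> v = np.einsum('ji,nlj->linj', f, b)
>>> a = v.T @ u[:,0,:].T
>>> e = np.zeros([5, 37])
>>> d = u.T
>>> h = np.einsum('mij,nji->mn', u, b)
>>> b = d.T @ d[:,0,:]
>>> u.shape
(5, 13, 7)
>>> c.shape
(13, 31)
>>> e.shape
(5, 37)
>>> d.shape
(7, 13, 5)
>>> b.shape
(5, 13, 5)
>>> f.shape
(13, 17)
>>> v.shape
(7, 17, 31, 13)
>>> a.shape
(13, 31, 17, 5)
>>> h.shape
(5, 31)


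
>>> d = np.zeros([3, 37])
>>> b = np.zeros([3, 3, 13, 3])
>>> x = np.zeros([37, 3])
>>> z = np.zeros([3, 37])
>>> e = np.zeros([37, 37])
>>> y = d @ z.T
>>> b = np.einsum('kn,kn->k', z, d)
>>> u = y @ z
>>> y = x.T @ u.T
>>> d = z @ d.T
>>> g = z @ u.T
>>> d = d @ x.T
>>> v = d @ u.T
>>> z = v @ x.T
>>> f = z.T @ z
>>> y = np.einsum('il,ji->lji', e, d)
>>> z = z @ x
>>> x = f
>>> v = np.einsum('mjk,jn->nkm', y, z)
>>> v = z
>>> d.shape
(3, 37)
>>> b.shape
(3,)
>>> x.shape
(37, 37)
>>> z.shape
(3, 3)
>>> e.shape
(37, 37)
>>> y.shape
(37, 3, 37)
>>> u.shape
(3, 37)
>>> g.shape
(3, 3)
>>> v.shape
(3, 3)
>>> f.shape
(37, 37)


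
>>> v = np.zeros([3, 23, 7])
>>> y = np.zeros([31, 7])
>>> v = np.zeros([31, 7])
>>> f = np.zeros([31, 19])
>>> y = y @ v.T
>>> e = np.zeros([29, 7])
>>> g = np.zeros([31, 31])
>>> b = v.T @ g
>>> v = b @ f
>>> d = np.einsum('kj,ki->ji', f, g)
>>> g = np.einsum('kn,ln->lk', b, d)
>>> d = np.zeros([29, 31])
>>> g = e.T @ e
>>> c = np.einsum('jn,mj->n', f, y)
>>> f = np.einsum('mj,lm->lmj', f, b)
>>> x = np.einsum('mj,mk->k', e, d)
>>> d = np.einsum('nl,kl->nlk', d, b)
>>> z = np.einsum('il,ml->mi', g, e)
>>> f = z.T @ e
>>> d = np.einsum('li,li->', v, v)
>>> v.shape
(7, 19)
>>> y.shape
(31, 31)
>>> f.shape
(7, 7)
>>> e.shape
(29, 7)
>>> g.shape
(7, 7)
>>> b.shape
(7, 31)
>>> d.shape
()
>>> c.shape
(19,)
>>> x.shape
(31,)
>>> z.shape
(29, 7)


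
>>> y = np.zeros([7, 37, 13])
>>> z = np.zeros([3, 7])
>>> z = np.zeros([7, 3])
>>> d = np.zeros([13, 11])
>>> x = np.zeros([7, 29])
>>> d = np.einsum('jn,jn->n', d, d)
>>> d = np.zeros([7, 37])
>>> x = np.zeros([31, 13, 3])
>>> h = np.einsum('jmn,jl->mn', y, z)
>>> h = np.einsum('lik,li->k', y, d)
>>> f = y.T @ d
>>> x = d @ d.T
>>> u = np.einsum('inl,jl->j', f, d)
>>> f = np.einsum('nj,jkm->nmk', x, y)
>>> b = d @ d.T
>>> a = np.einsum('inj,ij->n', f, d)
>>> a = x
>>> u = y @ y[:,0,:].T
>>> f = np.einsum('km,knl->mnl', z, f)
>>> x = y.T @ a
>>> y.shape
(7, 37, 13)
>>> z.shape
(7, 3)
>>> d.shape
(7, 37)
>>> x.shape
(13, 37, 7)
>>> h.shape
(13,)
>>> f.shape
(3, 13, 37)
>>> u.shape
(7, 37, 7)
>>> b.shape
(7, 7)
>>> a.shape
(7, 7)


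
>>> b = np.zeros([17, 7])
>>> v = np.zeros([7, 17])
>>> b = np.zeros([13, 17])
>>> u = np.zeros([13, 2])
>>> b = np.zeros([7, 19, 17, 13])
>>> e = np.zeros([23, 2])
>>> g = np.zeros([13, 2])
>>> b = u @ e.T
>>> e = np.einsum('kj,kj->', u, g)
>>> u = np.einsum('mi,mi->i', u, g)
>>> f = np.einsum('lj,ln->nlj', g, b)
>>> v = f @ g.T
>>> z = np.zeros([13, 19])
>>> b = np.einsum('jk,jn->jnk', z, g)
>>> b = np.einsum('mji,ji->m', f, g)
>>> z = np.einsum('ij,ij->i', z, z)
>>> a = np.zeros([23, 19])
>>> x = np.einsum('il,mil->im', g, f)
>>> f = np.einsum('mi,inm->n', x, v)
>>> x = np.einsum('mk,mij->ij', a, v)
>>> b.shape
(23,)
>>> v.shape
(23, 13, 13)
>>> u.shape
(2,)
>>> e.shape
()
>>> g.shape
(13, 2)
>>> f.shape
(13,)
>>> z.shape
(13,)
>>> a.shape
(23, 19)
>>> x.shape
(13, 13)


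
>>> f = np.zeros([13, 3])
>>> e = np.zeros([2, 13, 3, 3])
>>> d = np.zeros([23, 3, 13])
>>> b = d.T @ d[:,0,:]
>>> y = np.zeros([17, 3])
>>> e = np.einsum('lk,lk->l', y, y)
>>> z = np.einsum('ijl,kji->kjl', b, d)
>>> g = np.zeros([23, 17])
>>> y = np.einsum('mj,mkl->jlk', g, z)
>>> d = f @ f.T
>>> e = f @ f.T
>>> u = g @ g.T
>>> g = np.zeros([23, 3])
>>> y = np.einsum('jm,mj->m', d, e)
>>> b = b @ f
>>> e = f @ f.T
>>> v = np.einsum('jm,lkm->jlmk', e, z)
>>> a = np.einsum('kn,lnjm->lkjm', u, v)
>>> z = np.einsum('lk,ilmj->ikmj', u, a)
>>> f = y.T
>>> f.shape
(13,)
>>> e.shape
(13, 13)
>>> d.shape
(13, 13)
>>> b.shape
(13, 3, 3)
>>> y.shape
(13,)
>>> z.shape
(13, 23, 13, 3)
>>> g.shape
(23, 3)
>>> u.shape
(23, 23)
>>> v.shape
(13, 23, 13, 3)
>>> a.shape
(13, 23, 13, 3)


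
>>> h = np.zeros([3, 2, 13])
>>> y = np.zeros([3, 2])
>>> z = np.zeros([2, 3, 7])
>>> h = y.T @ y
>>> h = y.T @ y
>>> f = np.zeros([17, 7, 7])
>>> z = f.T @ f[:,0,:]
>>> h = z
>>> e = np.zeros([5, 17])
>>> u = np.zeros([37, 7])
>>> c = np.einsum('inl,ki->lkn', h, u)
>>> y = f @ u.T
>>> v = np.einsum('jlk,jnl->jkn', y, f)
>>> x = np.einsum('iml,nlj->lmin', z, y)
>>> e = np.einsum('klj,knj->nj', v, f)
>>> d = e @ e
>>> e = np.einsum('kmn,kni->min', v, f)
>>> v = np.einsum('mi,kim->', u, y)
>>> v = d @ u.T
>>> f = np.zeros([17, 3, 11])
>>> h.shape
(7, 7, 7)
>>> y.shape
(17, 7, 37)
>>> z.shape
(7, 7, 7)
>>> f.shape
(17, 3, 11)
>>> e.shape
(37, 7, 7)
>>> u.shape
(37, 7)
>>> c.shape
(7, 37, 7)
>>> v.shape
(7, 37)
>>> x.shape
(7, 7, 7, 17)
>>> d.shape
(7, 7)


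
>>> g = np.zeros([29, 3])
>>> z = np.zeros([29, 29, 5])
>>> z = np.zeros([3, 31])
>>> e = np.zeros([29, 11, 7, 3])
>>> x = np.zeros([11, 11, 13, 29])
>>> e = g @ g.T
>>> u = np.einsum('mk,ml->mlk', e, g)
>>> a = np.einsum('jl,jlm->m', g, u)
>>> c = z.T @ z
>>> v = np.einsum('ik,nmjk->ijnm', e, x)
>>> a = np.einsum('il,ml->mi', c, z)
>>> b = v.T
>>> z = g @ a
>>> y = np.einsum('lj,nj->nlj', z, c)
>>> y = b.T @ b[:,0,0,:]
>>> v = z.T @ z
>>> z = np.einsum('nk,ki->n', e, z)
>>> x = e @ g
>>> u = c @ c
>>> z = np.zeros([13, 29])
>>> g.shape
(29, 3)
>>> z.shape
(13, 29)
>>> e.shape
(29, 29)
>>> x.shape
(29, 3)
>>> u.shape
(31, 31)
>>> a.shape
(3, 31)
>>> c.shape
(31, 31)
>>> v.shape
(31, 31)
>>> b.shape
(11, 11, 13, 29)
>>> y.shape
(29, 13, 11, 29)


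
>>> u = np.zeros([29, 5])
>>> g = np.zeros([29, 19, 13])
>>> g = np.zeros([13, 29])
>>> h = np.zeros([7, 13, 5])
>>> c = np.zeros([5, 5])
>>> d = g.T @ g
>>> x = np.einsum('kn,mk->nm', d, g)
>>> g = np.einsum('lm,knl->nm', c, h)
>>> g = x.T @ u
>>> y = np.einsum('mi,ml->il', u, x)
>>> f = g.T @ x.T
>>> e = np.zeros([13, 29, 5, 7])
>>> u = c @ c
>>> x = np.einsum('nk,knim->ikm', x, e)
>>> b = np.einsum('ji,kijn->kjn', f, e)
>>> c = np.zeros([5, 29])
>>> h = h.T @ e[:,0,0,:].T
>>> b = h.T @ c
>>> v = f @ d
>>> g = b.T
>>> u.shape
(5, 5)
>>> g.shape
(29, 13, 13)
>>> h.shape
(5, 13, 13)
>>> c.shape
(5, 29)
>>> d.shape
(29, 29)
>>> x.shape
(5, 13, 7)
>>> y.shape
(5, 13)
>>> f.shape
(5, 29)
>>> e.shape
(13, 29, 5, 7)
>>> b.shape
(13, 13, 29)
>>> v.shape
(5, 29)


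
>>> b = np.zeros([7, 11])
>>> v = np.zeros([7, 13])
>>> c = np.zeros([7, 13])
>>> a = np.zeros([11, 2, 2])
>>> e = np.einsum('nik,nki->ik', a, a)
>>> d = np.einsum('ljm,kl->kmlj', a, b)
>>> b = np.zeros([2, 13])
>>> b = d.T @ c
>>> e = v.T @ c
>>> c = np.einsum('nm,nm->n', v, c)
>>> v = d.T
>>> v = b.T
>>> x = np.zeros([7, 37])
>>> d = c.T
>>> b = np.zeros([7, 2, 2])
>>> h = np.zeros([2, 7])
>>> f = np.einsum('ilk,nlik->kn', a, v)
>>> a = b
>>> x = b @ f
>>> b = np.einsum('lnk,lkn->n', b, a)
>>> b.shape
(2,)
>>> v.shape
(13, 2, 11, 2)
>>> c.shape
(7,)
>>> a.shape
(7, 2, 2)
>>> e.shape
(13, 13)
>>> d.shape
(7,)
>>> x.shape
(7, 2, 13)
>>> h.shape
(2, 7)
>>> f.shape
(2, 13)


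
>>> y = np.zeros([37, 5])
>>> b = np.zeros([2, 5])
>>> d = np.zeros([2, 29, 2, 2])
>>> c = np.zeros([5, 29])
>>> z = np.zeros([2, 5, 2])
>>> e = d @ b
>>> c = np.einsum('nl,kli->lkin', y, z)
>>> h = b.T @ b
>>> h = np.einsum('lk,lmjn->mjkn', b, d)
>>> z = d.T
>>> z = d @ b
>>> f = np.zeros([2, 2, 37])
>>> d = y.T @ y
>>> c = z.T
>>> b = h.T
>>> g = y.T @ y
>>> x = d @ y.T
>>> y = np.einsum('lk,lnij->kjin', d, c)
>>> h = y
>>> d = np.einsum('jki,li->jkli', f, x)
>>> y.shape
(5, 2, 29, 2)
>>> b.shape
(2, 5, 2, 29)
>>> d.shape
(2, 2, 5, 37)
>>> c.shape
(5, 2, 29, 2)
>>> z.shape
(2, 29, 2, 5)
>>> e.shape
(2, 29, 2, 5)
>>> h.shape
(5, 2, 29, 2)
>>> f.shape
(2, 2, 37)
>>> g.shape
(5, 5)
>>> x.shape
(5, 37)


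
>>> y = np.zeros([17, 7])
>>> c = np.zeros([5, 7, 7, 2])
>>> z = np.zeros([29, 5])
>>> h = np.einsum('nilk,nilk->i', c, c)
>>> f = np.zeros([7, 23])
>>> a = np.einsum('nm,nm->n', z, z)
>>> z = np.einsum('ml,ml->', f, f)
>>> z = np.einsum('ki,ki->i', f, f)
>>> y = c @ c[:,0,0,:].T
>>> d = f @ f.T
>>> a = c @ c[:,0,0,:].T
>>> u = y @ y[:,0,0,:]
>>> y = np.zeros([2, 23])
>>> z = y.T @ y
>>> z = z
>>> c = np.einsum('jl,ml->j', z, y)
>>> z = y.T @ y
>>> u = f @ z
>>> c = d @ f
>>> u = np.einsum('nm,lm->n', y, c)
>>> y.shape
(2, 23)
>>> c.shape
(7, 23)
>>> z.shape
(23, 23)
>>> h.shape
(7,)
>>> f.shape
(7, 23)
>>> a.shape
(5, 7, 7, 5)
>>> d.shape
(7, 7)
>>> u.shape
(2,)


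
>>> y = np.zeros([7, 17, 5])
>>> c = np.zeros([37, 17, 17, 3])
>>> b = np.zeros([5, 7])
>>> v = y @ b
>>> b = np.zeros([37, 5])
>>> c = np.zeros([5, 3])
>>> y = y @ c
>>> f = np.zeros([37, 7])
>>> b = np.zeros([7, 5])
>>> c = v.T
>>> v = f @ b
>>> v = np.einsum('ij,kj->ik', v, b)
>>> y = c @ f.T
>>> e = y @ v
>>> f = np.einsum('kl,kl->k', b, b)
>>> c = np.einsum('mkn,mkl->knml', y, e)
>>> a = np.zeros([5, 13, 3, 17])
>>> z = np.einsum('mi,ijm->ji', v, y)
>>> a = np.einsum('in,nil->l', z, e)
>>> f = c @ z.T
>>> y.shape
(7, 17, 37)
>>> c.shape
(17, 37, 7, 7)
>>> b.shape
(7, 5)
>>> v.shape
(37, 7)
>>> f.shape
(17, 37, 7, 17)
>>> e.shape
(7, 17, 7)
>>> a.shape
(7,)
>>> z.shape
(17, 7)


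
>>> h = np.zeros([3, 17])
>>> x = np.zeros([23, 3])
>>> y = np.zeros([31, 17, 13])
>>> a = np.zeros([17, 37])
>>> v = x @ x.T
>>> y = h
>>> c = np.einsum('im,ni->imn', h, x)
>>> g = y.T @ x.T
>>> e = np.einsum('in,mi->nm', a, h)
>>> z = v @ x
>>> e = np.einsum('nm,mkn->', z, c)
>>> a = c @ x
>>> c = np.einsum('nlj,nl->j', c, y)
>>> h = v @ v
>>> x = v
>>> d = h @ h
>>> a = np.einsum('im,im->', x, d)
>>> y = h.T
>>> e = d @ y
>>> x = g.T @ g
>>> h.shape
(23, 23)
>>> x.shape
(23, 23)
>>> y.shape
(23, 23)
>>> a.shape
()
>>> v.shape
(23, 23)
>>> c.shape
(23,)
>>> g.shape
(17, 23)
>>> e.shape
(23, 23)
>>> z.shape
(23, 3)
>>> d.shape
(23, 23)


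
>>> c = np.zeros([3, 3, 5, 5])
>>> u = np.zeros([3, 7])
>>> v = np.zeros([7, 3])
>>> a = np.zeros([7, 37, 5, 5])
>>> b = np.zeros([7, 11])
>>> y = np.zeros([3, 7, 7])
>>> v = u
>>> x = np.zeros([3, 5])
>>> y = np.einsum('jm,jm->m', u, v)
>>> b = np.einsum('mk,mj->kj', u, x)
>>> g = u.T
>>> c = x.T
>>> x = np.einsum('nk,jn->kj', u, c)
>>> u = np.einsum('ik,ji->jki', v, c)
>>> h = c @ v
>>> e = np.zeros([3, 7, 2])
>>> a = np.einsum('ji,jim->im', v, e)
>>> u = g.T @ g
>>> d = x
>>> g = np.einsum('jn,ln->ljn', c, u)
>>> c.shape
(5, 3)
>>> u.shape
(3, 3)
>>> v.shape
(3, 7)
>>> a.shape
(7, 2)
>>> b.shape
(7, 5)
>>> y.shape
(7,)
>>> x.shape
(7, 5)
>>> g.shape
(3, 5, 3)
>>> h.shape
(5, 7)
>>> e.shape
(3, 7, 2)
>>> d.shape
(7, 5)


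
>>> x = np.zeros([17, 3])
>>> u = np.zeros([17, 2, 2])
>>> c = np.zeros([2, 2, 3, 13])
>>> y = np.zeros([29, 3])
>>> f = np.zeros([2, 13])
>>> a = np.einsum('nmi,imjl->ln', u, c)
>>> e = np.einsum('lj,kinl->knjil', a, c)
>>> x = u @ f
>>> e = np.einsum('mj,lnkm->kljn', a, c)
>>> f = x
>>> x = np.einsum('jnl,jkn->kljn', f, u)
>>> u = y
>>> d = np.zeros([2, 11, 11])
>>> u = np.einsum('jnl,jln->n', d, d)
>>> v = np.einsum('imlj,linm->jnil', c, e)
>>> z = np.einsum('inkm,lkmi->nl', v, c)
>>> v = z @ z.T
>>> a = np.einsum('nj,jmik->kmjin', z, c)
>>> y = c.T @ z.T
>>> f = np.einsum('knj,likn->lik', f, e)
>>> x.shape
(2, 13, 17, 2)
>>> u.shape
(11,)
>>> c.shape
(2, 2, 3, 13)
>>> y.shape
(13, 3, 2, 17)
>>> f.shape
(3, 2, 17)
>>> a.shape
(13, 2, 2, 3, 17)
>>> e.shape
(3, 2, 17, 2)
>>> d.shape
(2, 11, 11)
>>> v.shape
(17, 17)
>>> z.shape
(17, 2)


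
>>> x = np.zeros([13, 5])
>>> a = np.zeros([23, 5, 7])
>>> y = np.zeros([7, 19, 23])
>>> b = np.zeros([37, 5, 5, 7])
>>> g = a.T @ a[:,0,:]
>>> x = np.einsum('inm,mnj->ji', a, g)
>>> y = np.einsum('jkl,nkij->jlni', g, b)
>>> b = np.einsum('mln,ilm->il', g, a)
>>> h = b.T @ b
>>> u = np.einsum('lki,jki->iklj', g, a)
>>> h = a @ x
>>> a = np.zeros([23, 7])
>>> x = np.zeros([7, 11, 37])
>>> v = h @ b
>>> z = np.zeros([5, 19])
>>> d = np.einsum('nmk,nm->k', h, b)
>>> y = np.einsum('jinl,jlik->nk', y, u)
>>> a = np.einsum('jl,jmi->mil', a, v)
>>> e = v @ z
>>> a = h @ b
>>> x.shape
(7, 11, 37)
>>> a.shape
(23, 5, 5)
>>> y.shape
(37, 23)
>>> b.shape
(23, 5)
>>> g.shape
(7, 5, 7)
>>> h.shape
(23, 5, 23)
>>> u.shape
(7, 5, 7, 23)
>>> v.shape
(23, 5, 5)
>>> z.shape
(5, 19)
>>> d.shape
(23,)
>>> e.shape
(23, 5, 19)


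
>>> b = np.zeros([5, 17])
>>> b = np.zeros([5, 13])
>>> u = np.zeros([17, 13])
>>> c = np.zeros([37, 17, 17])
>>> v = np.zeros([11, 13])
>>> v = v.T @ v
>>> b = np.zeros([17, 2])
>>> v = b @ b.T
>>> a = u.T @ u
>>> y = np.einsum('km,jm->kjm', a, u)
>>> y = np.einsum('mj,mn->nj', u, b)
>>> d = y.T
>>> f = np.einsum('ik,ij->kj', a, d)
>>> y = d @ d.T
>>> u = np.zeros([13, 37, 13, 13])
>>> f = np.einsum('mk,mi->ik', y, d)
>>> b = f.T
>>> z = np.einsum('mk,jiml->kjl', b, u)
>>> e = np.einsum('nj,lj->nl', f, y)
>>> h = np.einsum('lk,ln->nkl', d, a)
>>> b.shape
(13, 2)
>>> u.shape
(13, 37, 13, 13)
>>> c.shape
(37, 17, 17)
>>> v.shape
(17, 17)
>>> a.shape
(13, 13)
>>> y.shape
(13, 13)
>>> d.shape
(13, 2)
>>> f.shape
(2, 13)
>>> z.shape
(2, 13, 13)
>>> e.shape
(2, 13)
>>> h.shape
(13, 2, 13)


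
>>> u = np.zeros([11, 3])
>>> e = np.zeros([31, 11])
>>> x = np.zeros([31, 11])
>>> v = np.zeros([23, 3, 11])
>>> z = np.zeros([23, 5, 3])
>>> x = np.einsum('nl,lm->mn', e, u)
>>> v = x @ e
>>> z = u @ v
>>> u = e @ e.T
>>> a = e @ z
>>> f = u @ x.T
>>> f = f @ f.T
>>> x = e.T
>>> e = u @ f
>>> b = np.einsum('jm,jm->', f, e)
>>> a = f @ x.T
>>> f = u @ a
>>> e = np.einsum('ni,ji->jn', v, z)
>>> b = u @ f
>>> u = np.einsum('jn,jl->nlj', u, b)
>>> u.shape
(31, 11, 31)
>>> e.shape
(11, 3)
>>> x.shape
(11, 31)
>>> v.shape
(3, 11)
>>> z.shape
(11, 11)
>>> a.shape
(31, 11)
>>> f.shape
(31, 11)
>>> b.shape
(31, 11)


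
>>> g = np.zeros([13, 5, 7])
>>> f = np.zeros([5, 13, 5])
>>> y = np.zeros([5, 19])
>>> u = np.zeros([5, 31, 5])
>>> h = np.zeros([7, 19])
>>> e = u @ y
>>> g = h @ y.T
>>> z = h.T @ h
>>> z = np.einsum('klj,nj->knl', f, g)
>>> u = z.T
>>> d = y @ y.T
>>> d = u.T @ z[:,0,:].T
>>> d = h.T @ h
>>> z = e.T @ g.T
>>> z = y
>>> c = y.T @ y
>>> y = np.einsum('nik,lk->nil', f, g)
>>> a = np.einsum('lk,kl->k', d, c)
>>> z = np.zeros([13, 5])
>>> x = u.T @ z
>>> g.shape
(7, 5)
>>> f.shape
(5, 13, 5)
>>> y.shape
(5, 13, 7)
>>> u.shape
(13, 7, 5)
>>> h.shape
(7, 19)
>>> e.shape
(5, 31, 19)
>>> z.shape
(13, 5)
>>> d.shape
(19, 19)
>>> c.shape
(19, 19)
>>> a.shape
(19,)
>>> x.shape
(5, 7, 5)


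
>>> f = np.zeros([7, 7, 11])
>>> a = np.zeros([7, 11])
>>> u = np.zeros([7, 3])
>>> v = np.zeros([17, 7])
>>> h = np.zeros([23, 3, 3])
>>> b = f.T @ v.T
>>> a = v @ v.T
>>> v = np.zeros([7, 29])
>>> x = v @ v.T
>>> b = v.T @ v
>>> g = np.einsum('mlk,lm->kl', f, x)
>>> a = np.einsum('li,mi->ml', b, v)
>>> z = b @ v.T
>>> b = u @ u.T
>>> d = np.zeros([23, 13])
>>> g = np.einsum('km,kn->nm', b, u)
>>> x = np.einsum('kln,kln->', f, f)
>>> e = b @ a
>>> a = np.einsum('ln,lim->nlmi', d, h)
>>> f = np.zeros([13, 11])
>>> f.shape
(13, 11)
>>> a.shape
(13, 23, 3, 3)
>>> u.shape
(7, 3)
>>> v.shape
(7, 29)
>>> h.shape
(23, 3, 3)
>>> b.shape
(7, 7)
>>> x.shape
()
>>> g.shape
(3, 7)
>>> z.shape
(29, 7)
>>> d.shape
(23, 13)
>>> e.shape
(7, 29)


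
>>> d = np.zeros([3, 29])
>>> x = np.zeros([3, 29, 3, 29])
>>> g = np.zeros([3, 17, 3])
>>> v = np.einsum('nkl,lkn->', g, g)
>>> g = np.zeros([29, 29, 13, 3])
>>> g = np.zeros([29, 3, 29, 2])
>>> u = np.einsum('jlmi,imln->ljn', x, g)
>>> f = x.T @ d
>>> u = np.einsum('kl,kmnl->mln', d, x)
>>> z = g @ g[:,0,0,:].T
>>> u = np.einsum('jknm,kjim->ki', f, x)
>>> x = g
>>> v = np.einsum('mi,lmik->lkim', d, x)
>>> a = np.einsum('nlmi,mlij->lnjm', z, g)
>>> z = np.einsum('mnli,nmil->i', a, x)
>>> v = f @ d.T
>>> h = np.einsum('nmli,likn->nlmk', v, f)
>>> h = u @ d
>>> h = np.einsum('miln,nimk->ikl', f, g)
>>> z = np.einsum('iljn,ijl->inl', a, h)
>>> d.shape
(3, 29)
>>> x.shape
(29, 3, 29, 2)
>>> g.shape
(29, 3, 29, 2)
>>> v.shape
(29, 3, 29, 3)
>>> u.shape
(3, 3)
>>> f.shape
(29, 3, 29, 29)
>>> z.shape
(3, 29, 29)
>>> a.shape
(3, 29, 2, 29)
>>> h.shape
(3, 2, 29)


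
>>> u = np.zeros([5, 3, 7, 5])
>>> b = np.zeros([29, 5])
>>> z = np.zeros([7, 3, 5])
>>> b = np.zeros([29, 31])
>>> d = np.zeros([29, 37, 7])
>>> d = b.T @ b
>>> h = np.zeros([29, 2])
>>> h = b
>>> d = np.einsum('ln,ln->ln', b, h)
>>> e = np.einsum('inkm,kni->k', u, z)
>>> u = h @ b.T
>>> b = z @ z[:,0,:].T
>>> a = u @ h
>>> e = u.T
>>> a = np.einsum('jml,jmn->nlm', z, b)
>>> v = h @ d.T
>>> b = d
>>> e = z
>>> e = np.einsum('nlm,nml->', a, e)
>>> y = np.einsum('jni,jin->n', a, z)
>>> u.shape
(29, 29)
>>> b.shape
(29, 31)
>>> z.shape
(7, 3, 5)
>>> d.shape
(29, 31)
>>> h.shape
(29, 31)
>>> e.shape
()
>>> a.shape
(7, 5, 3)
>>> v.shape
(29, 29)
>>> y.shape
(5,)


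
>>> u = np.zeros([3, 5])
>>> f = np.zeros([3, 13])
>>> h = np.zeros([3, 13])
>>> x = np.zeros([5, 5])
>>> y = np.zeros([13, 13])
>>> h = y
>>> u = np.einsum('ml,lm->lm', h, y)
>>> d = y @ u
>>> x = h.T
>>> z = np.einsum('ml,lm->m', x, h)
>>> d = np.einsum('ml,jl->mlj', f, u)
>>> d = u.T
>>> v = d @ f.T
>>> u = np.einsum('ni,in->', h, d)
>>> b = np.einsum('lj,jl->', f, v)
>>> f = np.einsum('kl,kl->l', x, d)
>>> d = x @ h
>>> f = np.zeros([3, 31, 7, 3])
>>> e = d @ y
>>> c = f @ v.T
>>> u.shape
()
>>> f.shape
(3, 31, 7, 3)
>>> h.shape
(13, 13)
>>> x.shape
(13, 13)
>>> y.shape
(13, 13)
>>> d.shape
(13, 13)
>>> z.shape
(13,)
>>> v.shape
(13, 3)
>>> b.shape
()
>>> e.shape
(13, 13)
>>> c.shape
(3, 31, 7, 13)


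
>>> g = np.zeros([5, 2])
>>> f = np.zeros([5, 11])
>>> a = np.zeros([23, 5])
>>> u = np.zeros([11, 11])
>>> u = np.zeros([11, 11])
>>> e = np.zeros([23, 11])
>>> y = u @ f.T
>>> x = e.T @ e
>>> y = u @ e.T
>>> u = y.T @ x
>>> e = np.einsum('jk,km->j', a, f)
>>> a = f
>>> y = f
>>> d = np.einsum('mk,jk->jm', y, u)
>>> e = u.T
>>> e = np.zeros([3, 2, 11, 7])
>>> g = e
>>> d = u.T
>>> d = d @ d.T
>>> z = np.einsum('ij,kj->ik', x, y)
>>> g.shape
(3, 2, 11, 7)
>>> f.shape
(5, 11)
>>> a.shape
(5, 11)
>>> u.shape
(23, 11)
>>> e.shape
(3, 2, 11, 7)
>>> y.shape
(5, 11)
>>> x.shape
(11, 11)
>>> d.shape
(11, 11)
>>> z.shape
(11, 5)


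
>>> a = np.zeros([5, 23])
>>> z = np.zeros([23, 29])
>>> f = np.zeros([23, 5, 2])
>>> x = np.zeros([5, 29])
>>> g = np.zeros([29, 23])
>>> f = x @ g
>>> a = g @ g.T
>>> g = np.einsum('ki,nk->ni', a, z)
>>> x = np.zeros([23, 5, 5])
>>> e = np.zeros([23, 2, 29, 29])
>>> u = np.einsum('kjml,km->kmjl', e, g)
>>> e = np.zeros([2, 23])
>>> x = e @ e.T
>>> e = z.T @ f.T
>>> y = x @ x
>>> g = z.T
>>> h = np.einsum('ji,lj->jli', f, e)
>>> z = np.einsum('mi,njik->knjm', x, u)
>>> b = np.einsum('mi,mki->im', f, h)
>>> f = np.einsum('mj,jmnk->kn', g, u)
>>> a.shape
(29, 29)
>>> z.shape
(29, 23, 29, 2)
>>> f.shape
(29, 2)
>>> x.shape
(2, 2)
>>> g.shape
(29, 23)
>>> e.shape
(29, 5)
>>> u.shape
(23, 29, 2, 29)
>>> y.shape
(2, 2)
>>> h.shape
(5, 29, 23)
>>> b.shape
(23, 5)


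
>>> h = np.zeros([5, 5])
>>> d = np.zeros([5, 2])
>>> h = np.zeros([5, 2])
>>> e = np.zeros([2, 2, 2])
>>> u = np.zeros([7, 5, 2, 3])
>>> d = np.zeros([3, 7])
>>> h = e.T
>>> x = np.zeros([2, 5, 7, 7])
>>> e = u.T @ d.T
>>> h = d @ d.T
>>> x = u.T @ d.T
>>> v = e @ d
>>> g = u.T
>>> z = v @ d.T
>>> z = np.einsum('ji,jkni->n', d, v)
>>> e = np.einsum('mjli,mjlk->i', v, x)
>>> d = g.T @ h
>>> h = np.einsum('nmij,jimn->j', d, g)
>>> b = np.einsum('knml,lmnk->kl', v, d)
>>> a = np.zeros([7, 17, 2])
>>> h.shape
(3,)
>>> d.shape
(7, 5, 2, 3)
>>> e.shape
(7,)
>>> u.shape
(7, 5, 2, 3)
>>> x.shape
(3, 2, 5, 3)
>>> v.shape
(3, 2, 5, 7)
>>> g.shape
(3, 2, 5, 7)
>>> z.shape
(5,)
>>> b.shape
(3, 7)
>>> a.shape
(7, 17, 2)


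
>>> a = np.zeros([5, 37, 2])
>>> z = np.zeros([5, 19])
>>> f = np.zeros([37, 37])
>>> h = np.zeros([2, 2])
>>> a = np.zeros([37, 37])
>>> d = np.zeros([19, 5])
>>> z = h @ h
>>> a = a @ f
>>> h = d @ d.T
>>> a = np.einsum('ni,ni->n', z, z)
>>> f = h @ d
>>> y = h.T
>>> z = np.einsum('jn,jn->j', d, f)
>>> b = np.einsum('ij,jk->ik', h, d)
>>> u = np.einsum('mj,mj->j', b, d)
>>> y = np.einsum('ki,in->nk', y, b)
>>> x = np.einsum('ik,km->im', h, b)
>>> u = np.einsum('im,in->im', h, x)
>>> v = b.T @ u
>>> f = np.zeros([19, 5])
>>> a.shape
(2,)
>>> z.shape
(19,)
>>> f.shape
(19, 5)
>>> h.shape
(19, 19)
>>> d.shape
(19, 5)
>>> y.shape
(5, 19)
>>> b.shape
(19, 5)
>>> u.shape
(19, 19)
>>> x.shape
(19, 5)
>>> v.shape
(5, 19)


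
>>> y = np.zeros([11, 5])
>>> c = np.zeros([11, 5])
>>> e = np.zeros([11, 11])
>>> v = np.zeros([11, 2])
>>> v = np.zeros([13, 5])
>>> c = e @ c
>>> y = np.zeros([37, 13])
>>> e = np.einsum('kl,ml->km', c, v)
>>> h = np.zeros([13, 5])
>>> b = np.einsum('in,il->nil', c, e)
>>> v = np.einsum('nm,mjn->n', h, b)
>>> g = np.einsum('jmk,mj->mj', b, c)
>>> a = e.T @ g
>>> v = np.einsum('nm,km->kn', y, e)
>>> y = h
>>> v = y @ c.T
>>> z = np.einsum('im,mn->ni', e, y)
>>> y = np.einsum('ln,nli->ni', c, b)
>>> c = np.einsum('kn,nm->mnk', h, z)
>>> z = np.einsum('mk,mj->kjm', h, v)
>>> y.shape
(5, 13)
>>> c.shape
(11, 5, 13)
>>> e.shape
(11, 13)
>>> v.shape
(13, 11)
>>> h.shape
(13, 5)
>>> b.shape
(5, 11, 13)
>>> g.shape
(11, 5)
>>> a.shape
(13, 5)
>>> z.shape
(5, 11, 13)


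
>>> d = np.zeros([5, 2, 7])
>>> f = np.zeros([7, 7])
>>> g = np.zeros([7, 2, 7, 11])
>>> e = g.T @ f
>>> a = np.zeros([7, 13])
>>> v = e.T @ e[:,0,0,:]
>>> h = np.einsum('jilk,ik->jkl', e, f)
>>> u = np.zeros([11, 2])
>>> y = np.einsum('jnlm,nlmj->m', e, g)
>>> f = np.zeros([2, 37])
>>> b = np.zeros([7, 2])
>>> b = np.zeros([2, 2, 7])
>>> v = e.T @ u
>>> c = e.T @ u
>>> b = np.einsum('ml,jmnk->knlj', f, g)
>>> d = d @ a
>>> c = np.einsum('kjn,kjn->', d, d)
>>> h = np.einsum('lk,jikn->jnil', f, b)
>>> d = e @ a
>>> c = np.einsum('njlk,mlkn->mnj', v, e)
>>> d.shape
(11, 7, 2, 13)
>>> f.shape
(2, 37)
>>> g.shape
(7, 2, 7, 11)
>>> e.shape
(11, 7, 2, 7)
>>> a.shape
(7, 13)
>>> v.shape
(7, 2, 7, 2)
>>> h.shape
(11, 7, 7, 2)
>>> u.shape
(11, 2)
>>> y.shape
(7,)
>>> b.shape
(11, 7, 37, 7)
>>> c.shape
(11, 7, 2)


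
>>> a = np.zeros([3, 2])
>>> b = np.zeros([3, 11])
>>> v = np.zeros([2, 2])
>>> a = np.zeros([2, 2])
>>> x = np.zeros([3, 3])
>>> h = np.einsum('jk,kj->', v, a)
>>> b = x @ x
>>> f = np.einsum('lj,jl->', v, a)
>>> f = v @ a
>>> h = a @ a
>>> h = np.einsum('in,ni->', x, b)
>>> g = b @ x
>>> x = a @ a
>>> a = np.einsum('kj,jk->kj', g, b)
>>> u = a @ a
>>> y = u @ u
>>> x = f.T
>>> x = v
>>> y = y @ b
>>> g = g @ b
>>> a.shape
(3, 3)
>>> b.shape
(3, 3)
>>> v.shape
(2, 2)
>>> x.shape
(2, 2)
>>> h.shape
()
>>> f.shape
(2, 2)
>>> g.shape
(3, 3)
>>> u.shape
(3, 3)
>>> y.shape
(3, 3)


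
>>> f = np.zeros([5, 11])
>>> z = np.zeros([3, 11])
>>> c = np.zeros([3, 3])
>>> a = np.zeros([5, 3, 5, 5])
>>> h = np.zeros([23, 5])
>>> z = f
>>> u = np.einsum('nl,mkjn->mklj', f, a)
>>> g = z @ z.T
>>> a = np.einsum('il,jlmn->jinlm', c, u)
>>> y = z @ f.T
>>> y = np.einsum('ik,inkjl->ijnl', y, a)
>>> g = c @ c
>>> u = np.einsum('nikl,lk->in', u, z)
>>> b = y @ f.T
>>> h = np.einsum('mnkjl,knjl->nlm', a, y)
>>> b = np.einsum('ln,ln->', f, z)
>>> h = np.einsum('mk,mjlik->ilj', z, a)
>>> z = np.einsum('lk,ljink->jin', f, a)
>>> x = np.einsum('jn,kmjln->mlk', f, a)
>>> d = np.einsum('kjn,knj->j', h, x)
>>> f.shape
(5, 11)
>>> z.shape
(3, 5, 3)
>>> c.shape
(3, 3)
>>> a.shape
(5, 3, 5, 3, 11)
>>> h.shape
(3, 5, 3)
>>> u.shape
(3, 5)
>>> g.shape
(3, 3)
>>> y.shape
(5, 3, 3, 11)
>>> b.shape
()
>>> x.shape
(3, 3, 5)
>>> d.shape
(5,)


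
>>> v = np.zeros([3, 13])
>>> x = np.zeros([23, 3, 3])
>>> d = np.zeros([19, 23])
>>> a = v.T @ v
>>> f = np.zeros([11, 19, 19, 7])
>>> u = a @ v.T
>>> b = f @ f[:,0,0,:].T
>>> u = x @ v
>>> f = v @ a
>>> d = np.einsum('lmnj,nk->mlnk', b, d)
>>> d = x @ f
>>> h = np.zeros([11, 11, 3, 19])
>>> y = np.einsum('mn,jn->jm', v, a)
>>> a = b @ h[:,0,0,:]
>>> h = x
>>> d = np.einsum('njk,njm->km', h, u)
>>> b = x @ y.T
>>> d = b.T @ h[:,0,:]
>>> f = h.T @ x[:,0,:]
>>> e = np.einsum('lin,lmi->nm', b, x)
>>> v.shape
(3, 13)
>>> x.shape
(23, 3, 3)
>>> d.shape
(13, 3, 3)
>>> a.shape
(11, 19, 19, 19)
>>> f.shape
(3, 3, 3)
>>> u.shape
(23, 3, 13)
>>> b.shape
(23, 3, 13)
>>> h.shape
(23, 3, 3)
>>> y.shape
(13, 3)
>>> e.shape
(13, 3)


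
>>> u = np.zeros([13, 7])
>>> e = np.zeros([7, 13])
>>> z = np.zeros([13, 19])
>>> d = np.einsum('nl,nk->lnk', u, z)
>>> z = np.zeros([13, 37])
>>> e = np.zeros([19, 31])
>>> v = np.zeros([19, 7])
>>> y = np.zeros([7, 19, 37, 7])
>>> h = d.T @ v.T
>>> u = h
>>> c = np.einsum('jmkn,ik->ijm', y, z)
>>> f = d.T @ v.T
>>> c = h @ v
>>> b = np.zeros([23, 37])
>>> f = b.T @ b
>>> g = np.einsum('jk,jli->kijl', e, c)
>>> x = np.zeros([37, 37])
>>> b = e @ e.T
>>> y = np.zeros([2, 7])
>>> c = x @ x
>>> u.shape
(19, 13, 19)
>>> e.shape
(19, 31)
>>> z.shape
(13, 37)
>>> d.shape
(7, 13, 19)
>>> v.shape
(19, 7)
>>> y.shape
(2, 7)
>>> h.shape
(19, 13, 19)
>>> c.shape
(37, 37)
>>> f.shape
(37, 37)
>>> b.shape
(19, 19)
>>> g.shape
(31, 7, 19, 13)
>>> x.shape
(37, 37)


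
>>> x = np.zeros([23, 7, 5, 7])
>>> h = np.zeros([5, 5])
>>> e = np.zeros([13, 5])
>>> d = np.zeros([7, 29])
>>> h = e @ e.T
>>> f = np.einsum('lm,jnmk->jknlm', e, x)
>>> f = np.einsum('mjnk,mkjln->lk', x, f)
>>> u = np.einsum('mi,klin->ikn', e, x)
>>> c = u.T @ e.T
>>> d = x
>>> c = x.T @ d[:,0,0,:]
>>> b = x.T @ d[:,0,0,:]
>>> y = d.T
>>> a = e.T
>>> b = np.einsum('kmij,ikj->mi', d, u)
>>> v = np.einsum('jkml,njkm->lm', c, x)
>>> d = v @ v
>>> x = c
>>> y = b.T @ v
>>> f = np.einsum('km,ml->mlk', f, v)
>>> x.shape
(7, 5, 7, 7)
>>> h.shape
(13, 13)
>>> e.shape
(13, 5)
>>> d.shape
(7, 7)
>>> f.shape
(7, 7, 13)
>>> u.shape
(5, 23, 7)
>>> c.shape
(7, 5, 7, 7)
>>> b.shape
(7, 5)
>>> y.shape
(5, 7)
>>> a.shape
(5, 13)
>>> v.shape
(7, 7)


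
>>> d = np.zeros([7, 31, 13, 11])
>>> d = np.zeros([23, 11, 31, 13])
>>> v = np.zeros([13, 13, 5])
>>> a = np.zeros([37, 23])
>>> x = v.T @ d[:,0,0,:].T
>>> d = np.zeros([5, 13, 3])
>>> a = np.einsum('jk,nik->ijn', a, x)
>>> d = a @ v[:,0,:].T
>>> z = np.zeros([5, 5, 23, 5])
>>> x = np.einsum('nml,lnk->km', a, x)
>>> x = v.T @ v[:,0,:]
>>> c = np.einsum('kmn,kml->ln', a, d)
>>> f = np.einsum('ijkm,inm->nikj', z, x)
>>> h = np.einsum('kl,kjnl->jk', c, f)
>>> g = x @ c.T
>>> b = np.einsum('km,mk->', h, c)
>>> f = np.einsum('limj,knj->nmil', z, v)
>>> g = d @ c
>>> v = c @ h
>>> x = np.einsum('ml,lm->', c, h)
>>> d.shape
(13, 37, 13)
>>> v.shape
(13, 13)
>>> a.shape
(13, 37, 5)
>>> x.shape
()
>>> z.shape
(5, 5, 23, 5)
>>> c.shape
(13, 5)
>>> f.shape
(13, 23, 5, 5)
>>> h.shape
(5, 13)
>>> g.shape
(13, 37, 5)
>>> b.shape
()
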